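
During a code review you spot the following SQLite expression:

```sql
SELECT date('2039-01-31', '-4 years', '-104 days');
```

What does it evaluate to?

2034-10-19

Adding -4 years to 2039-01-31 gives 2035-01-31.
Applying '-104 days' to 2035-01-31: counting 104 days back gives 2034-10-19.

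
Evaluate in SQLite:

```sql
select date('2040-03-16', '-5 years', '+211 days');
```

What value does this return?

Adding -5 years to 2040-03-16 gives 2035-03-16.
Applying '+211 days' to 2035-03-16: counting 211 days forward gives 2035-10-13.

2035-10-13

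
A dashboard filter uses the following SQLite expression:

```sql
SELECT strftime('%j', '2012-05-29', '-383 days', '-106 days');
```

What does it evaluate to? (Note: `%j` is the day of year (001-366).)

026

First apply '-383 days', '-106 days': 2012-05-29 → 2011-01-26.
Day-of-year for 2011-01-26: days since 2011-01-01 inclusive = 26, zero-padded to 026.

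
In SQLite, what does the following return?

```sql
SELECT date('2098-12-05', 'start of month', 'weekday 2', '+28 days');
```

2098-12-30

`start of month` rewinds 2098-12-05 to 2098-12-01.
`weekday 2` advances to the next Tuesday; 2098-12-01 is a Monday, so it moves forward to 2098-12-02.
Advancing 28 more days within December lands on 2098-12-30.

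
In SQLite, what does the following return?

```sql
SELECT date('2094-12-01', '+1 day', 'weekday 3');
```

2094-12-08

Advancing 1 more day within December lands on 2094-12-02.
`weekday 3` advances to the next Wednesday; 2094-12-02 is a Thursday, so it moves forward to 2094-12-08.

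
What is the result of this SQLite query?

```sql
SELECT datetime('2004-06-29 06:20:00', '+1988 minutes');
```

1988 minutes = 33h 8m; +1988 minutes from 2004-06-29 06:20:00 is 2004-06-30 15:28:00 (crosses midnight).

2004-06-30 15:28:00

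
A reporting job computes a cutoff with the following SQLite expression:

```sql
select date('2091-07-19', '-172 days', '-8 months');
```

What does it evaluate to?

Applying '-172 days' to 2091-07-19: counting 172 days back gives 2091-01-28.
Adding -8 months to 2091-01-28 gives 2090-05-28.

2090-05-28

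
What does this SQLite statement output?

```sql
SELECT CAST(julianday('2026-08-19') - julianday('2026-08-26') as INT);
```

-7

Both dates are in August 2026: 26 − 19 = 7.
The subtraction is earlier − later, so the result is −7 → -7.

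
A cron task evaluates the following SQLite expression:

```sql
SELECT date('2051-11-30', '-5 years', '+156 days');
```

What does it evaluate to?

2047-05-05

Adding -5 years to 2051-11-30 gives 2046-11-30.
Applying '+156 days' to 2046-11-30: counting 156 days forward gives 2047-05-05.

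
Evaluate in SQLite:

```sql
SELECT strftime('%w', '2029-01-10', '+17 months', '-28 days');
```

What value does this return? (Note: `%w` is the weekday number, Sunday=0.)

1

First apply '+17 months', '-28 days': 2029-01-10 → 2030-05-13.
2030-05-13 is a Monday; with Sunday=0 that is 1.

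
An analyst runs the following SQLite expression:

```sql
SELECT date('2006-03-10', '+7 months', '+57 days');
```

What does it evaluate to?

Adding +7 months to 2006-03-10 gives 2006-10-10.
Applying '+57 days' to 2006-10-10: counting 57 days forward gives 2006-12-06.

2006-12-06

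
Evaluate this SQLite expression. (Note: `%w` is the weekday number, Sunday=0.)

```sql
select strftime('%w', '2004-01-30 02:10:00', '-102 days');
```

First apply '-102 days': 2004-01-30 02:10:00 → 2003-10-20 02:10:00.
2003-10-20 is a Monday; with Sunday=0 that is 1.

1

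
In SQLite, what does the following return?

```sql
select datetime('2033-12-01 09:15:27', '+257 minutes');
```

257 minutes = 4h 17m; +257 minutes from 2033-12-01 09:15:27 is 2033-12-01 13:32:27.

2033-12-01 13:32:27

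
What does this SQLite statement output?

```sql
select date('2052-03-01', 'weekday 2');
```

`weekday 2` advances to the next Tuesday; 2052-03-01 is a Friday, so it moves forward to 2052-03-05.

2052-03-05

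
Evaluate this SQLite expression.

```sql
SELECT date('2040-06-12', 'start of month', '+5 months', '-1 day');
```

2040-10-31

`start of month` rewinds 2040-06-12 to 2040-06-01.
Adding +5 months to 2040-06-01 gives 2040-11-01.
Going back 1 day from 2040-11-01 reaches 2040-10-31 (last day of October, 31 days).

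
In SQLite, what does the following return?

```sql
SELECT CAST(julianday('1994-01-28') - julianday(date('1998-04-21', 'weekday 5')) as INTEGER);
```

-1547

`weekday 5` advances to the next Friday; 1998-04-21 is a Tuesday, so it moves forward to 1998-04-24.
3 days remain in January 1994 after the 28th (31 − 28).
Full months from February 1994 through March 1998 contribute their day counts.
Then 24 days into April 1998.
Total: 3 + 28 + 31 + 30 + 31 + 30 + 31 + 31 + 30 + 31 + 30 + 31 + 31 + 28 + 31 + 30 + 31 + 30 + 31 + 31 + 30 + 31 + 30 + 31 + 31 + 29 + 31 + 30 + 31 + 30 + 31 + 31 + 30 + 31 + 30 + 31 + 31 + 28 + 31 + 30 + 31 + 30 + 31 + 31 + 30 + 31 + 30 + 31 + 31 + 28 + 31 + 24 = 1547.
The subtraction is earlier − later, so the result is −1547 → -1547.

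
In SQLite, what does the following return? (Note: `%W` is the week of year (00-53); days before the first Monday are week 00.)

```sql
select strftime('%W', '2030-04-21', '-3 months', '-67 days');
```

46

First apply '-3 months', '-67 days': 2030-04-21 → 2029-11-15.
2029-11-15 is a Thursday. SQLite's %W counts Mondays since the year started; the result is 46.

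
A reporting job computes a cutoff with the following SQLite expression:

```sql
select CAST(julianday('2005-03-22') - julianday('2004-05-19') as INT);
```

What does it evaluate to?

12 days remain in May 2004 after the 19th (31 − 19).
Full months from June 2004 through February 2005 contribute their day counts.
Then 22 days into March 2005.
Total: 12 + 30 + 31 + 31 + 30 + 31 + 30 + 31 + 31 + 28 + 22 = 307.

307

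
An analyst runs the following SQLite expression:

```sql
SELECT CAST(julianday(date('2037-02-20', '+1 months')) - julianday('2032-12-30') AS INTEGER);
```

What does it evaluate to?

1541

Adding +1 month to 2037-02-20 gives 2037-03-20.
1 day remains in December 2032 after the 30th (31 − 30).
Full months from January 2033 through February 2037 contribute their day counts.
Then 20 days into March 2037.
Total: 1 + 31 + 28 + 31 + 30 + 31 + 30 + 31 + 31 + 30 + 31 + 30 + 31 + 31 + 28 + 31 + 30 + 31 + 30 + 31 + 31 + 30 + 31 + 30 + 31 + 31 + 28 + 31 + 30 + 31 + 30 + 31 + 31 + 30 + 31 + 30 + 31 + 31 + 29 + 31 + 30 + 31 + 30 + 31 + 31 + 30 + 31 + 30 + 31 + 31 + 28 + 20 = 1541.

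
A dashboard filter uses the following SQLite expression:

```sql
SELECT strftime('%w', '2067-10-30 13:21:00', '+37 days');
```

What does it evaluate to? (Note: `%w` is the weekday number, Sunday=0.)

First apply '+37 days': 2067-10-30 13:21:00 → 2067-12-06 13:21:00.
2067-12-06 is a Tuesday; with Sunday=0 that is 2.

2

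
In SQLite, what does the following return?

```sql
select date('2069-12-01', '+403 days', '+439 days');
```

Applying '+403 days' to 2069-12-01: counting 403 days forward gives 2071-01-08.
Applying '+439 days' to 2071-01-08: counting 439 days forward gives 2072-03-22.

2072-03-22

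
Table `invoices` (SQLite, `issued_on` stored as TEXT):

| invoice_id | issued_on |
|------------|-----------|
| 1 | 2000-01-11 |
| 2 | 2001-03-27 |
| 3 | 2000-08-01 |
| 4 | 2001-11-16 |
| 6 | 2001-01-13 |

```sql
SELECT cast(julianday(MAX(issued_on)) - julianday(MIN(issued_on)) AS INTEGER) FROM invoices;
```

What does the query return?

675

MIN = 2000-01-11, MAX = 2001-11-16.
20 days remain in January 2000 after the 11th (31 − 11).
Full months from February 2000 through October 2001 contribute their day counts.
Then 16 days into November 2001.
Total: 20 + 29 + 31 + 30 + 31 + 30 + 31 + 31 + 30 + 31 + 30 + 31 + 31 + 28 + 31 + 30 + 31 + 30 + 31 + 31 + 30 + 31 + 16 = 675.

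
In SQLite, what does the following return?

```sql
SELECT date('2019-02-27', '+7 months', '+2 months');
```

2019-11-27

Adding +7 months to 2019-02-27 gives 2019-09-27.
Adding +2 months to 2019-09-27 gives 2019-11-27.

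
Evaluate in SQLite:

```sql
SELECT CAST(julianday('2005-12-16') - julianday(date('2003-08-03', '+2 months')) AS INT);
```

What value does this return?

Adding +2 months to 2003-08-03 gives 2003-10-03.
28 days remain in October 2003 after the 3rd (31 − 3).
Full months from November 2003 through November 2005 contribute their day counts.
Then 16 days into December 2005.
Total: 28 + 30 + 31 + 31 + 29 + 31 + 30 + 31 + 30 + 31 + 31 + 30 + 31 + 30 + 31 + 31 + 28 + 31 + 30 + 31 + 30 + 31 + 31 + 30 + 31 + 30 + 16 = 805.

805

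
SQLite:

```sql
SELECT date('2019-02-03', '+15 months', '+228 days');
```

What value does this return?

2020-12-17

Adding +15 months to 2019-02-03 gives 2020-05-03.
Applying '+228 days' to 2020-05-03: counting 228 days forward gives 2020-12-17.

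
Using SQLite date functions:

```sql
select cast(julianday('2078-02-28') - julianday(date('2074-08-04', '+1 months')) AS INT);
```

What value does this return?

1273

Adding +1 month to 2074-08-04 gives 2074-09-04.
26 days remain in September 2074 after the 4th (30 − 4).
Full months from October 2074 through January 2078 contribute their day counts.
Then 28 days into February 2078.
Total: 26 + 31 + 30 + 31 + 31 + 28 + 31 + 30 + 31 + 30 + 31 + 31 + 30 + 31 + 30 + 31 + 31 + 29 + 31 + 30 + 31 + 30 + 31 + 31 + 30 + 31 + 30 + 31 + 31 + 28 + 31 + 30 + 31 + 30 + 31 + 31 + 30 + 31 + 30 + 31 + 31 + 28 = 1273.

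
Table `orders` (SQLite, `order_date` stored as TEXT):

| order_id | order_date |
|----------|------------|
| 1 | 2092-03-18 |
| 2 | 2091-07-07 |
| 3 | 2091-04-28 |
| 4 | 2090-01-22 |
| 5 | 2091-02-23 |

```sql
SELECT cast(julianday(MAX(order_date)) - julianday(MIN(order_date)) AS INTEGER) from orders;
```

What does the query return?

MIN = 2090-01-22, MAX = 2092-03-18.
9 days remain in January 2090 after the 22nd (31 − 22).
Full months from February 2090 through February 2092 contribute their day counts.
Then 18 days into March 2092.
Total: 9 + 28 + 31 + 30 + 31 + 30 + 31 + 31 + 30 + 31 + 30 + 31 + 31 + 28 + 31 + 30 + 31 + 30 + 31 + 31 + 30 + 31 + 30 + 31 + 31 + 29 + 18 = 786.

786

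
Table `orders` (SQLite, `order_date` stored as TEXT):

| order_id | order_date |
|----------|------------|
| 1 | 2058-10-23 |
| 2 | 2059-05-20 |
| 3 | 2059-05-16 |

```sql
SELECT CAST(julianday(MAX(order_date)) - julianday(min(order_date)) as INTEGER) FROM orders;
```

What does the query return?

209

MIN = 2058-10-23, MAX = 2059-05-20.
8 days remain in October 2058 after the 23rd (31 − 23).
Full months from November 2058 through April 2059 contribute their day counts.
Then 20 days into May 2059.
Total: 8 + 30 + 31 + 31 + 28 + 31 + 30 + 20 = 209.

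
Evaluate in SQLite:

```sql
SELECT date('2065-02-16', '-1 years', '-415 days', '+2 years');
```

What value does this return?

2064-12-28

Adding -1 year to 2065-02-16 gives 2064-02-16.
Applying '-415 days' to 2064-02-16: counting 415 days back gives 2062-12-28.
Adding +2 years to 2062-12-28 gives 2064-12-28.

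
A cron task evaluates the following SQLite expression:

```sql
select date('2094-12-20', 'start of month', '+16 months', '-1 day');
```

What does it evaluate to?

`start of month` rewinds 2094-12-20 to 2094-12-01.
Adding +16 months to 2094-12-01 gives 2096-04-01.
Going back 1 day from 2096-04-01 reaches 2096-03-31 (last day of March, 31 days).

2096-03-31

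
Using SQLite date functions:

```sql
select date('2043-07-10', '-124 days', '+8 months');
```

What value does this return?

2043-11-08

Applying '-124 days' to 2043-07-10: counting 124 days back gives 2043-03-08.
Adding +8 months to 2043-03-08 gives 2043-11-08.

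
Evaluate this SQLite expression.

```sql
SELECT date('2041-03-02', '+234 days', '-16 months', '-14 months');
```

Applying '+234 days' to 2041-03-02: counting 234 days forward gives 2041-10-22.
Adding -16 months to 2041-10-22 gives 2040-06-22.
Adding -14 months to 2040-06-22 gives 2039-04-22.

2039-04-22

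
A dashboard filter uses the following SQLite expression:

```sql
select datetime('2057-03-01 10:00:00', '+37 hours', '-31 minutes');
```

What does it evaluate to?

2057-03-02 22:29:00

+37 hours from 2057-03-01 10:00:00 is 2057-03-02 23:00:00 (crosses midnight).
-31 minutes from 2057-03-02 23:00:00 is 2057-03-02 22:29:00.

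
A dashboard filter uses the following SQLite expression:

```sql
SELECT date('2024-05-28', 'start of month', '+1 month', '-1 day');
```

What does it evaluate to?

2024-05-31

`start of month` rewinds 2024-05-28 to 2024-05-01.
Adding +1 month to 2024-05-01 gives 2024-06-01.
Going back 1 day from 2024-06-01 reaches 2024-05-31 (last day of May, 31 days).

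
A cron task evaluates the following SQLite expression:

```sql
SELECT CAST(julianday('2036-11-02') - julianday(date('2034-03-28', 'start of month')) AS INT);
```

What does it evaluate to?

`start of month` rewinds 2034-03-28 to 2034-03-01.
30 days remain in March 2034 after the 1st (31 − 1).
Full months from April 2034 through October 2036 contribute their day counts.
Then 2 days into November 2036.
Total: 30 + 30 + 31 + 30 + 31 + 31 + 30 + 31 + 30 + 31 + 31 + 28 + 31 + 30 + 31 + 30 + 31 + 31 + 30 + 31 + 30 + 31 + 31 + 29 + 31 + 30 + 31 + 30 + 31 + 31 + 30 + 31 + 2 = 977.

977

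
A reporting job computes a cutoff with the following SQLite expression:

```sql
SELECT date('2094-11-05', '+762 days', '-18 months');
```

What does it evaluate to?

2095-06-06

Applying '+762 days' to 2094-11-05: counting 762 days forward gives 2096-12-06.
Adding -18 months to 2096-12-06 gives 2095-06-06.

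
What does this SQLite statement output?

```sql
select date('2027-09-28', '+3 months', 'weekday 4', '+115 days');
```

Adding +3 months to 2027-09-28 gives 2027-12-28.
`weekday 4` advances to the next Thursday; 2027-12-28 is a Tuesday, so it moves forward to 2027-12-30.
Applying '+115 days' to 2027-12-30: counting 115 days forward gives 2028-04-23.

2028-04-23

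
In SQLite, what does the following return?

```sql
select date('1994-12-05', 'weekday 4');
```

`weekday 4` advances to the next Thursday; 1994-12-05 is a Monday, so it moves forward to 1994-12-08.

1994-12-08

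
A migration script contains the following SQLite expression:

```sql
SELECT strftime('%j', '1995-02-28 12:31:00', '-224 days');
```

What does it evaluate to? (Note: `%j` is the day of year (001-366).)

200

First apply '-224 days': 1995-02-28 12:31:00 → 1994-07-19 12:31:00.
Day-of-year for 1994-07-19: days since 1994-01-01 inclusive = 200, zero-padded to 200.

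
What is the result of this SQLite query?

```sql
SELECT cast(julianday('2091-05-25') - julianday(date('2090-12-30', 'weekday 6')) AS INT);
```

146

`weekday 6` advances to the next Saturday; 2090-12-30 is already a Saturday, so it stays at 2090-12-30.
1 day remains in December 2090 after the 30th (31 − 30).
January 2091: 31 days.
February 2091: 28 days.
March 2091: 31 days.
April 2091: 30 days.
Then 25 days into May 2091.
Total: 1 + 31 + 28 + 31 + 30 + 25 = 146.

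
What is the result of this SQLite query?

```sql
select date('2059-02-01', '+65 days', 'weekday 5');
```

2059-04-11

Applying '+65 days' to 2059-02-01: counting 65 days forward gives 2059-04-07.
`weekday 5` advances to the next Friday; 2059-04-07 is a Monday, so it moves forward to 2059-04-11.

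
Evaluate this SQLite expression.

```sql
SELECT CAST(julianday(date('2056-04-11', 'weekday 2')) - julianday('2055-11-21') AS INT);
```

`weekday 2` advances to the next Tuesday; 2056-04-11 is already a Tuesday, so it stays at 2056-04-11.
9 days remain in November 2055 after the 21st (30 − 21).
December 2055: 31 days.
January 2056: 31 days.
February 2056: 29 days (leap year).
March 2056: 31 days.
Then 11 days into April 2056.
Total: 9 + 31 + 31 + 29 + 31 + 11 = 142.

142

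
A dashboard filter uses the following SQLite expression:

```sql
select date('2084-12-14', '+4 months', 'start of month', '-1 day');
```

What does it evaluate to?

Adding +4 months to 2084-12-14 gives 2085-04-14.
`start of month` rewinds 2085-04-14 to 2085-04-01.
Going back 1 day from 2085-04-01 reaches 2085-03-31 (last day of March, 31 days).

2085-03-31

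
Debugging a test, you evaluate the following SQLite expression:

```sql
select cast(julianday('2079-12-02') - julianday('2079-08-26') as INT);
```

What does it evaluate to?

5 days remain in August 2079 after the 26th (31 − 26).
September 2079: 30 days.
October 2079: 31 days.
November 2079: 30 days.
Then 2 days into December 2079.
Total: 5 + 30 + 31 + 30 + 2 = 98.

98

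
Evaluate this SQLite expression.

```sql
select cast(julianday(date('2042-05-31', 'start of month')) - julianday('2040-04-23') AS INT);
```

`start of month` rewinds 2042-05-31 to 2042-05-01.
7 days remain in April 2040 after the 23rd (30 − 23).
Full months from May 2040 through April 2042 contribute their day counts.
Then 1 day into May 2042.
Total: 7 + 31 + 30 + 31 + 31 + 30 + 31 + 30 + 31 + 31 + 28 + 31 + 30 + 31 + 30 + 31 + 31 + 30 + 31 + 30 + 31 + 31 + 28 + 31 + 30 + 1 = 738.

738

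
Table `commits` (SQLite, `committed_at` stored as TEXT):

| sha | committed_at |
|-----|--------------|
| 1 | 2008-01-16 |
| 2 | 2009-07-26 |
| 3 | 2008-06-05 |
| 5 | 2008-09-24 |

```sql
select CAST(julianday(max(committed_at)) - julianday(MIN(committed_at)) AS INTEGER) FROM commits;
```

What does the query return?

MIN = 2008-01-16, MAX = 2009-07-26.
15 days remain in January 2008 after the 16th (31 − 16).
Full months from February 2008 through June 2009 contribute their day counts.
Then 26 days into July 2009.
Total: 15 + 29 + 31 + 30 + 31 + 30 + 31 + 31 + 30 + 31 + 30 + 31 + 31 + 28 + 31 + 30 + 31 + 30 + 26 = 557.

557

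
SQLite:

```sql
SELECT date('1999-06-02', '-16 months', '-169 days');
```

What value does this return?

Adding -16 months to 1999-06-02 gives 1998-02-02.
Applying '-169 days' to 1998-02-02: counting 169 days back gives 1997-08-17.

1997-08-17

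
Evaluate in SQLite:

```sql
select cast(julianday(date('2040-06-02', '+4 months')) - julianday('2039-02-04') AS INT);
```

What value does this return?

606

Adding +4 months to 2040-06-02 gives 2040-10-02.
24 days remain in February 2039 after the 4th (28 − 4).
Full months from March 2039 through September 2040 contribute their day counts.
Then 2 days into October 2040.
Total: 24 + 31 + 30 + 31 + 30 + 31 + 31 + 30 + 31 + 30 + 31 + 31 + 29 + 31 + 30 + 31 + 30 + 31 + 31 + 30 + 2 = 606.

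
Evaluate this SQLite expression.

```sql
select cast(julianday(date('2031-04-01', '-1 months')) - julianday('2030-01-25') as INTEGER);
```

Adding -1 month to 2031-04-01 gives 2031-03-01.
6 days remain in January 2030 after the 25th (31 − 25).
Full months from February 2030 through February 2031 contribute their day counts.
Then 1 day into March 2031.
Total: 6 + 28 + 31 + 30 + 31 + 30 + 31 + 31 + 30 + 31 + 30 + 31 + 31 + 28 + 1 = 400.

400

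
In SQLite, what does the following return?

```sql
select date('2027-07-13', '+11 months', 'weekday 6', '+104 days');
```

2028-09-29

Adding +11 months to 2027-07-13 gives 2028-06-13.
`weekday 6` advances to the next Saturday; 2028-06-13 is a Tuesday, so it moves forward to 2028-06-17.
Applying '+104 days' to 2028-06-17: counting 104 days forward gives 2028-09-29.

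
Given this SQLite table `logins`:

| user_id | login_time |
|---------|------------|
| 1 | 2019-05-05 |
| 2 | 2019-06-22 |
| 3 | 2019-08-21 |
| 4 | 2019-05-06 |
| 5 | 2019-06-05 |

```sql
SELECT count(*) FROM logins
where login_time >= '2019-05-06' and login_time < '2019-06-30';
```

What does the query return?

3

Rows in [2019-05-06, 2019-06-30): 2019-06-22, 2019-05-06, 2019-06-05 → 3 rows.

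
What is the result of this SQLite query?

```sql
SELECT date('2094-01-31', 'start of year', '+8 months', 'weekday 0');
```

2094-09-05

`start of year` rewinds 2094-01-31 to 2094-01-01.
Adding +8 months to 2094-01-01 gives 2094-09-01.
`weekday 0` advances to the next Sunday; 2094-09-01 is a Wednesday, so it moves forward to 2094-09-05.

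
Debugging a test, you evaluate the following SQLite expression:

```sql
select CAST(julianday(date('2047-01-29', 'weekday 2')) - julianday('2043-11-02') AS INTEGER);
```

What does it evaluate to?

1184

`weekday 2` advances to the next Tuesday; 2047-01-29 is already a Tuesday, so it stays at 2047-01-29.
28 days remain in November 2043 after the 2nd (30 − 2).
Full months from December 2043 through December 2046 contribute their day counts.
Then 29 days into January 2047.
Total: 28 + 31 + 31 + 29 + 31 + 30 + 31 + 30 + 31 + 31 + 30 + 31 + 30 + 31 + 31 + 28 + 31 + 30 + 31 + 30 + 31 + 31 + 30 + 31 + 30 + 31 + 31 + 28 + 31 + 30 + 31 + 30 + 31 + 31 + 30 + 31 + 30 + 31 + 29 = 1184.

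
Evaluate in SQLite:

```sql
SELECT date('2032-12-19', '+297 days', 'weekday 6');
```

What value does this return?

2033-10-15

Applying '+297 days' to 2032-12-19: counting 297 days forward gives 2033-10-12.
`weekday 6` advances to the next Saturday; 2033-10-12 is a Wednesday, so it moves forward to 2033-10-15.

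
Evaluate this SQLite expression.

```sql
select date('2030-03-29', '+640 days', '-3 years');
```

2028-12-29

Applying '+640 days' to 2030-03-29: counting 640 days forward gives 2031-12-29.
Adding -3 years to 2031-12-29 gives 2028-12-29.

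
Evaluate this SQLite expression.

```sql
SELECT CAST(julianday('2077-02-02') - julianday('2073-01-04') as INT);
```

27 days remain in January 2073 after the 4th (31 − 4).
Full months from February 2073 through January 2077 contribute their day counts.
Then 2 days into February 2077.
Total: 27 + 28 + 31 + 30 + 31 + 30 + 31 + 31 + 30 + 31 + 30 + 31 + 31 + 28 + 31 + 30 + 31 + 30 + 31 + 31 + 30 + 31 + 30 + 31 + 31 + 28 + 31 + 30 + 31 + 30 + 31 + 31 + 30 + 31 + 30 + 31 + 31 + 29 + 31 + 30 + 31 + 30 + 31 + 31 + 30 + 31 + 30 + 31 + 31 + 2 = 1490.

1490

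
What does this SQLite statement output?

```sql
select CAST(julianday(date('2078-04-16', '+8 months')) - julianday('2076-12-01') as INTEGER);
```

745

Adding +8 months to 2078-04-16 gives 2078-12-16.
30 days remain in December 2076 after the 1st (31 − 1).
Full months from January 2077 through November 2078 contribute their day counts.
Then 16 days into December 2078.
Total: 30 + 31 + 28 + 31 + 30 + 31 + 30 + 31 + 31 + 30 + 31 + 30 + 31 + 31 + 28 + 31 + 30 + 31 + 30 + 31 + 31 + 30 + 31 + 30 + 16 = 745.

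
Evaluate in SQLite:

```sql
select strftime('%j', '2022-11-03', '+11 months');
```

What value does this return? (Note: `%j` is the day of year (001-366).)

276

First apply '+11 months': 2022-11-03 → 2023-10-03.
Day-of-year for 2023-10-03: days since 2023-01-01 inclusive = 276, zero-padded to 276.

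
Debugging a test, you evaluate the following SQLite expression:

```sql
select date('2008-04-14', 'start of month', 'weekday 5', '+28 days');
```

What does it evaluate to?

2008-05-02

`start of month` rewinds 2008-04-14 to 2008-04-01.
`weekday 5` advances to the next Friday; 2008-04-01 is a Tuesday, so it moves forward to 2008-04-04.
April 2008 has 30 days; 26 remain after the 4th, so 27 days reach 2008-05-01.
Advancing 1 more day within May lands on 2008-05-02.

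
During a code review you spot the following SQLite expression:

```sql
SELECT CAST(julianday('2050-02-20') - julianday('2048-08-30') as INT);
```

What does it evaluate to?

1 day remains in August 2048 after the 30th (31 − 30).
Full months from September 2048 through January 2050 contribute their day counts.
Then 20 days into February 2050.
Total: 1 + 30 + 31 + 30 + 31 + 31 + 28 + 31 + 30 + 31 + 30 + 31 + 31 + 30 + 31 + 30 + 31 + 31 + 20 = 539.

539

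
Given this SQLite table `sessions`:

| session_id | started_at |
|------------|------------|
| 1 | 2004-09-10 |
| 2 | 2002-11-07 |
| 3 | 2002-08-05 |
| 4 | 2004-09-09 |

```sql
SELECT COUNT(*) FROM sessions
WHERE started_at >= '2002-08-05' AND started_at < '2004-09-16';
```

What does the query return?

Rows in [2002-08-05, 2004-09-16): 2004-09-10, 2002-11-07, 2002-08-05, 2004-09-09 → 4 rows.

4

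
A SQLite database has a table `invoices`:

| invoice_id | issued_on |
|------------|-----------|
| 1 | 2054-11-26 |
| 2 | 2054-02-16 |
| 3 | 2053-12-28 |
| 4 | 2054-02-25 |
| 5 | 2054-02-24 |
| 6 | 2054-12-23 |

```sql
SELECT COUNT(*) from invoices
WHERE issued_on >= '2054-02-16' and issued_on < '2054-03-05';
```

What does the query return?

Rows in [2054-02-16, 2054-03-05): 2054-02-16, 2054-02-25, 2054-02-24 → 3 rows.

3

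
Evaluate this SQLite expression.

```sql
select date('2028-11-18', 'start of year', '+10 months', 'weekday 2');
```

2028-11-07

`start of year` rewinds 2028-11-18 to 2028-01-01.
Adding +10 months to 2028-01-01 gives 2028-11-01.
`weekday 2` advances to the next Tuesday; 2028-11-01 is a Wednesday, so it moves forward to 2028-11-07.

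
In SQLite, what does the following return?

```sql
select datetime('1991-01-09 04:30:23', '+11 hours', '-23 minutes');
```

1991-01-09 15:07:23

+11 hours from 1991-01-09 04:30:23 is 1991-01-09 15:30:23.
-23 minutes from 1991-01-09 15:30:23 is 1991-01-09 15:07:23.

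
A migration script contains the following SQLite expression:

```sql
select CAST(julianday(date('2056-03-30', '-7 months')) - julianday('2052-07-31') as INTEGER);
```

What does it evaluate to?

Adding -7 months to 2056-03-30 gives 2055-08-30.
0 days remain in July 2052 after the 31st (31 − 31).
Full months from August 2052 through July 2055 contribute their day counts.
Then 30 days into August 2055.
Total: 0 + 31 + 30 + 31 + 30 + 31 + 31 + 28 + 31 + 30 + 31 + 30 + 31 + 31 + 30 + 31 + 30 + 31 + 31 + 28 + 31 + 30 + 31 + 30 + 31 + 31 + 30 + 31 + 30 + 31 + 31 + 28 + 31 + 30 + 31 + 30 + 31 + 30 = 1125.

1125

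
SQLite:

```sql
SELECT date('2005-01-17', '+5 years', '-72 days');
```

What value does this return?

Adding +5 years to 2005-01-17 gives 2010-01-17.
Applying '-72 days' to 2010-01-17: counting 72 days back gives 2009-11-06.

2009-11-06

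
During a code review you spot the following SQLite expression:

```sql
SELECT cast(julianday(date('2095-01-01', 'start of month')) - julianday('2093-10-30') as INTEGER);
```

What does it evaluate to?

`start of month` rewinds 2095-01-01 to 2095-01-01.
1 day remains in October 2093 after the 30th (31 − 30).
Full months from November 2093 through December 2094 contribute their day counts.
Then 1 day into January 2095.
Total: 1 + 30 + 31 + 31 + 28 + 31 + 30 + 31 + 30 + 31 + 31 + 30 + 31 + 30 + 31 + 1 = 428.

428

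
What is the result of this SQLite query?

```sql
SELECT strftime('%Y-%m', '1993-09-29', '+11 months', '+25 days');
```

First apply '+11 months', '+25 days': 1993-09-29 → 1994-09-23.
`%Y-%m` extracts the year-month: 1994-09.

1994-09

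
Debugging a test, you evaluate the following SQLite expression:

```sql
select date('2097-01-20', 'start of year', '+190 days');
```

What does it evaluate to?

2097-07-10

`start of year` rewinds 2097-01-20 to 2097-01-01.
Applying '+190 days' to 2097-01-01: counting 190 days forward gives 2097-07-10.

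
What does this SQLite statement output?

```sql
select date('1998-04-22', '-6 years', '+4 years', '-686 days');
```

Adding -6 years to 1998-04-22 gives 1992-04-22.
Adding +4 years to 1992-04-22 gives 1996-04-22.
Applying '-686 days' to 1996-04-22: counting 686 days back gives 1994-06-06.

1994-06-06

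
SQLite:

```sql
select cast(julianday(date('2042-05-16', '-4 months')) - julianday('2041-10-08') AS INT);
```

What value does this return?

100

Adding -4 months to 2042-05-16 gives 2042-01-16.
23 days remain in October 2041 after the 8th (31 − 8).
November 2041: 30 days.
December 2041: 31 days.
Then 16 days into January 2042.
Total: 23 + 30 + 31 + 16 = 100.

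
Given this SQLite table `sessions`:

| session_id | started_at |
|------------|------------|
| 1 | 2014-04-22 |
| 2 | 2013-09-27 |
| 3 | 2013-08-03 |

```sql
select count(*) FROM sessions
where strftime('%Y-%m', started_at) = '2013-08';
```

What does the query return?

1

Rows with year-month 2013-08: 2013-08-03 → 1.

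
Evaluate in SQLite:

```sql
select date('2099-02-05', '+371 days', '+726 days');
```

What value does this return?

2102-02-07

Applying '+371 days' to 2099-02-05: counting 371 days forward gives 2100-02-11.
Applying '+726 days' to 2100-02-11: counting 726 days forward gives 2102-02-07.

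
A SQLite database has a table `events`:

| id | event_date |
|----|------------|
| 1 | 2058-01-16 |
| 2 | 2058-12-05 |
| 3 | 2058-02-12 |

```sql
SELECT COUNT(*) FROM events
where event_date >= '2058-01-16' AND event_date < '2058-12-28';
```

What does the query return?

Rows in [2058-01-16, 2058-12-28): 2058-01-16, 2058-12-05, 2058-02-12 → 3 rows.

3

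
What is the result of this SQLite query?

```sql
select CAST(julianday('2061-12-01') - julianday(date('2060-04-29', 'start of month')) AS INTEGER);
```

`start of month` rewinds 2060-04-29 to 2060-04-01.
29 days remain in April 2060 after the 1st (30 − 1).
Full months from May 2060 through November 2061 contribute their day counts.
Then 1 day into December 2061.
Total: 29 + 31 + 30 + 31 + 31 + 30 + 31 + 30 + 31 + 31 + 28 + 31 + 30 + 31 + 30 + 31 + 31 + 30 + 31 + 30 + 1 = 609.

609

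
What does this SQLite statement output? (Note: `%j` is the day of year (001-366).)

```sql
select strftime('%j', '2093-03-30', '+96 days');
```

185

First apply '+96 days': 2093-03-30 → 2093-07-04.
Day-of-year for 2093-07-04: days since 2093-01-01 inclusive = 185, zero-padded to 185.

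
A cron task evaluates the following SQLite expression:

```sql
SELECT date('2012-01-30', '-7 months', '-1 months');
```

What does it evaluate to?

2011-05-30

Adding -7 months to 2012-01-30 gives 2011-06-30.
Adding -1 month to 2011-06-30 gives 2011-05-30.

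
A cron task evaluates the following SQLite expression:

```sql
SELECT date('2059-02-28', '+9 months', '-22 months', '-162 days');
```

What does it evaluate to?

Adding +9 months to 2059-02-28 gives 2059-11-28.
Adding -22 months to 2059-11-28 gives 2058-01-28.
Applying '-162 days' to 2058-01-28: counting 162 days back gives 2057-08-19.

2057-08-19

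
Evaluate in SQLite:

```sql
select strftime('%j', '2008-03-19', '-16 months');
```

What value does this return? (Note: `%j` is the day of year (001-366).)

323

First apply '-16 months': 2008-03-19 → 2006-11-19.
Day-of-year for 2006-11-19: days since 2006-01-01 inclusive = 323, zero-padded to 323.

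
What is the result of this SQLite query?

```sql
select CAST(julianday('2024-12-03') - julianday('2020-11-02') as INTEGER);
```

1492

28 days remain in November 2020 after the 2nd (30 − 2).
Full months from December 2020 through November 2024 contribute their day counts.
Then 3 days into December 2024.
Total: 28 + 31 + 31 + 28 + 31 + 30 + 31 + 30 + 31 + 31 + 30 + 31 + 30 + 31 + 31 + 28 + 31 + 30 + 31 + 30 + 31 + 31 + 30 + 31 + 30 + 31 + 31 + 28 + 31 + 30 + 31 + 30 + 31 + 31 + 30 + 31 + 30 + 31 + 31 + 29 + 31 + 30 + 31 + 30 + 31 + 31 + 30 + 31 + 30 + 3 = 1492.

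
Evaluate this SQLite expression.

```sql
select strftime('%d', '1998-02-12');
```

12

`%d` extracts the 2-digit day of month: 12.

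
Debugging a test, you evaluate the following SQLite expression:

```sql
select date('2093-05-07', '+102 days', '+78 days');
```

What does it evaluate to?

2093-11-03

Applying '+102 days' to 2093-05-07: counting 102 days forward gives 2093-08-17.
Applying '+78 days' to 2093-08-17: counting 78 days forward gives 2093-11-03.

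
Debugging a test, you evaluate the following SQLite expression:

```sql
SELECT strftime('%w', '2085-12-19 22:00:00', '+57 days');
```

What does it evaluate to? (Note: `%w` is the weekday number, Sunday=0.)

4

First apply '+57 days': 2085-12-19 22:00:00 → 2086-02-14 22:00:00.
2086-02-14 is a Thursday; with Sunday=0 that is 4.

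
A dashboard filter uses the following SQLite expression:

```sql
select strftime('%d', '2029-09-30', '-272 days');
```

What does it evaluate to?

01

First apply '-272 days': 2029-09-30 → 2029-01-01.
`%d` extracts the 2-digit day of month: 01.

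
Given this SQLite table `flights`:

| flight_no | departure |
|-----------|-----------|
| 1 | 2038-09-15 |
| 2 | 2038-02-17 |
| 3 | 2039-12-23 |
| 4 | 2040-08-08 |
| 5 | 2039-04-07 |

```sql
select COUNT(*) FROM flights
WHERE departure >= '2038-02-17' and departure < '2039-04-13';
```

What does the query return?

Rows in [2038-02-17, 2039-04-13): 2038-09-15, 2038-02-17, 2039-04-07 → 3 rows.

3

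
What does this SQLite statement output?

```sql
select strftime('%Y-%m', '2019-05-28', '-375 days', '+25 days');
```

First apply '-375 days', '+25 days': 2019-05-28 → 2018-06-12.
`%Y-%m` extracts the year-month: 2018-06.

2018-06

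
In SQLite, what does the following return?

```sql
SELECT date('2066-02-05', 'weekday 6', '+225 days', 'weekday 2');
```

`weekday 6` advances to the next Saturday; 2066-02-05 is a Friday, so it moves forward to 2066-02-06.
Applying '+225 days' to 2066-02-06: counting 225 days forward gives 2066-09-19.
`weekday 2` advances to the next Tuesday; 2066-09-19 is a Sunday, so it moves forward to 2066-09-21.

2066-09-21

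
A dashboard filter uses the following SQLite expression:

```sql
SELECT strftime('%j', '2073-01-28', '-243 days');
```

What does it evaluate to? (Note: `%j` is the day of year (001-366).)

151

First apply '-243 days': 2073-01-28 → 2072-05-30.
Day-of-year for 2072-05-30: days since 2072-01-01 inclusive = 151, zero-padded to 151.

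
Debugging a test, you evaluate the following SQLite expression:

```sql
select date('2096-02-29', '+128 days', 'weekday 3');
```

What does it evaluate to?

Applying '+128 days' to 2096-02-29: counting 128 days forward gives 2096-07-06.
`weekday 3` advances to the next Wednesday; 2096-07-06 is a Friday, so it moves forward to 2096-07-11.

2096-07-11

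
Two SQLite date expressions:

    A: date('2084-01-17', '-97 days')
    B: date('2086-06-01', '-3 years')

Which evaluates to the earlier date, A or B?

A = 2083-10-12.
B = 2083-06-01.
B is earlier.

B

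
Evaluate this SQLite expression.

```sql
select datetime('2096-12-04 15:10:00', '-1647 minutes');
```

1647 minutes = 27h 27m; -1647 minutes from 2096-12-04 15:10:00 is 2096-12-03 11:43:00 (crosses midnight).

2096-12-03 11:43:00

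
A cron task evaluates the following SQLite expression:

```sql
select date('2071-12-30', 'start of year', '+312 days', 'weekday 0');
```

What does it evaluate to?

2071-11-15

`start of year` rewinds 2071-12-30 to 2071-01-01.
Applying '+312 days' to 2071-01-01: counting 312 days forward gives 2071-11-09.
`weekday 0` advances to the next Sunday; 2071-11-09 is a Monday, so it moves forward to 2071-11-15.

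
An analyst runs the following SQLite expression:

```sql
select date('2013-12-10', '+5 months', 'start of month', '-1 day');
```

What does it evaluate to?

2014-04-30

Adding +5 months to 2013-12-10 gives 2014-05-10.
`start of month` rewinds 2014-05-10 to 2014-05-01.
Going back 1 day from 2014-05-01 reaches 2014-04-30 (last day of April, 30 days).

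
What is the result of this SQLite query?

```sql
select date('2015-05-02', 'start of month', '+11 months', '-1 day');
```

`start of month` rewinds 2015-05-02 to 2015-05-01.
Adding +11 months to 2015-05-01 gives 2016-04-01.
Going back 1 day from 2016-04-01 reaches 2016-03-31 (last day of March, 31 days).

2016-03-31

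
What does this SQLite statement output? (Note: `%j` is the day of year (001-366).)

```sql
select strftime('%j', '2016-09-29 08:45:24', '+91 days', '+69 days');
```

First apply '+91 days', '+69 days': 2016-09-29 08:45:24 → 2017-03-08 08:45:24.
Day-of-year for 2017-03-08: days since 2017-01-01 inclusive = 67, zero-padded to 067.

067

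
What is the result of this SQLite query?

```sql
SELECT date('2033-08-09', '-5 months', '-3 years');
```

Adding -5 months to 2033-08-09 gives 2033-03-09.
Adding -3 years to 2033-03-09 gives 2030-03-09.

2030-03-09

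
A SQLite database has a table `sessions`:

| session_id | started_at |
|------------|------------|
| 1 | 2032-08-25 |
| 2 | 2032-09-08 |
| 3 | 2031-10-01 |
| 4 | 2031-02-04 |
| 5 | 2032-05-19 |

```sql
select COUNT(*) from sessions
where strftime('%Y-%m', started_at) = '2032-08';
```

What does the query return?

Rows with year-month 2032-08: 2032-08-25 → 1.

1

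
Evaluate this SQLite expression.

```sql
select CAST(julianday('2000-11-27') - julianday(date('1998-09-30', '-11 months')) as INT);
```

Adding -11 months to 1998-09-30 gives 1997-10-30.
1 day remains in October 1997 after the 30th (31 − 30).
Full months from November 1997 through October 2000 contribute their day counts.
Then 27 days into November 2000.
Total: 1 + 30 + 31 + 31 + 28 + 31 + 30 + 31 + 30 + 31 + 31 + 30 + 31 + 30 + 31 + 31 + 28 + 31 + 30 + 31 + 30 + 31 + 31 + 30 + 31 + 30 + 31 + 31 + 29 + 31 + 30 + 31 + 30 + 31 + 31 + 30 + 31 + 27 = 1124.

1124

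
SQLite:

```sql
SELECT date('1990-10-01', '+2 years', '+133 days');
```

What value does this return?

1993-02-11

Adding +2 years to 1990-10-01 gives 1992-10-01.
Applying '+133 days' to 1992-10-01: counting 133 days forward gives 1993-02-11.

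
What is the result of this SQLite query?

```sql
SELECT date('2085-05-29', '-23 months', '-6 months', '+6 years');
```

Adding -23 months to 2085-05-29 gives 2083-06-29.
Adding -6 months to 2083-06-29 gives 2082-12-29.
Adding +6 years to 2082-12-29 gives 2088-12-29.

2088-12-29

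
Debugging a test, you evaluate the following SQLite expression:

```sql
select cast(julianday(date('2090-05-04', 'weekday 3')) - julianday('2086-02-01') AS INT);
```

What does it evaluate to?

`weekday 3` advances to the next Wednesday; 2090-05-04 is a Thursday, so it moves forward to 2090-05-10.
27 days remain in February 2086 after the 1st (28 − 1).
Full months from March 2086 through April 2090 contribute their day counts.
Then 10 days into May 2090.
Total: 27 + 31 + 30 + 31 + 30 + 31 + 31 + 30 + 31 + 30 + 31 + 31 + 28 + 31 + 30 + 31 + 30 + 31 + 31 + 30 + 31 + 30 + 31 + 31 + 29 + 31 + 30 + 31 + 30 + 31 + 31 + 30 + 31 + 30 + 31 + 31 + 28 + 31 + 30 + 31 + 30 + 31 + 31 + 30 + 31 + 30 + 31 + 31 + 28 + 31 + 30 + 10 = 1559.

1559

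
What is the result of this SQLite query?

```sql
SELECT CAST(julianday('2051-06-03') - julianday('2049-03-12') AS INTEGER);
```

813

19 days remain in March 2049 after the 12th (31 − 12).
Full months from April 2049 through May 2051 contribute their day counts.
Then 3 days into June 2051.
Total: 19 + 30 + 31 + 30 + 31 + 31 + 30 + 31 + 30 + 31 + 31 + 28 + 31 + 30 + 31 + 30 + 31 + 31 + 30 + 31 + 30 + 31 + 31 + 28 + 31 + 30 + 31 + 3 = 813.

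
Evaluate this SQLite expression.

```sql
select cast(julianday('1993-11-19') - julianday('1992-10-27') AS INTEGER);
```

388

4 days remain in October 1992 after the 27th (31 − 27).
Full months from November 1992 through October 1993 contribute their day counts.
Then 19 days into November 1993.
Total: 4 + 30 + 31 + 31 + 28 + 31 + 30 + 31 + 30 + 31 + 31 + 30 + 31 + 19 = 388.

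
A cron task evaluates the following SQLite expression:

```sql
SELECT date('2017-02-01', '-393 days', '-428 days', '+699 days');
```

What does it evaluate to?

Applying '-393 days' to 2017-02-01: counting 393 days back gives 2016-01-05.
Applying '-428 days' to 2016-01-05: counting 428 days back gives 2014-11-03.
Applying '+699 days' to 2014-11-03: counting 699 days forward gives 2016-10-02.

2016-10-02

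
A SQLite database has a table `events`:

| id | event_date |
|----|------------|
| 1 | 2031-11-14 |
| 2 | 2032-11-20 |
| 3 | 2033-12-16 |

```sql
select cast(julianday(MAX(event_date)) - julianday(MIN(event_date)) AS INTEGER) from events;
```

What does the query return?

MIN = 2031-11-14, MAX = 2033-12-16.
16 days remain in November 2031 after the 14th (30 − 14).
Full months from December 2031 through November 2033 contribute their day counts.
Then 16 days into December 2033.
Total: 16 + 31 + 31 + 29 + 31 + 30 + 31 + 30 + 31 + 31 + 30 + 31 + 30 + 31 + 31 + 28 + 31 + 30 + 31 + 30 + 31 + 31 + 30 + 31 + 30 + 16 = 763.

763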